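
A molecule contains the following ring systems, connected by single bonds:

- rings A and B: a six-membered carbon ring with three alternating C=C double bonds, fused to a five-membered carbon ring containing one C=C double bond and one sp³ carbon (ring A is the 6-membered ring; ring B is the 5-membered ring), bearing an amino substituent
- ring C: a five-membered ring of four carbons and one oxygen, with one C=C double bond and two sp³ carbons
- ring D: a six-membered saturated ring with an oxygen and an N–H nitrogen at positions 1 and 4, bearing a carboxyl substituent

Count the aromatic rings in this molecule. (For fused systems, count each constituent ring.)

Ring A has a continuous p-orbital overlap around the ring; 3 ring double bonds give 6 π electrons. Since 6 = 4n+2 (n=1), ring A is aromatic (benzene ring).
Ring B has one sp³ carbon, so it is not fully conjugated — not aromatic (cyclopentene ring).
Ring C has two sp³ carbons, so it is not fully conjugated — not aromatic (2,3-dihydrofuran).
Ring D has only sp³ atoms, so it is not fully conjugated — not aromatic (morpholine).
Aromatic: A. Total: 1.

1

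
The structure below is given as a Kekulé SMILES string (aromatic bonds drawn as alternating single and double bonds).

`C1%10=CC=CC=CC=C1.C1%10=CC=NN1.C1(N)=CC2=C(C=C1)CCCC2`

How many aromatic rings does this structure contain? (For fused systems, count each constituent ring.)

The SMILES encodes an eight-membered carbon ring with four alternating C=C double bonds; a five-membered ring with two adjacent nitrogens (one bearing H, one in a double bond) and two double bonds; a six-membered carbon ring with three alternating C=C double bonds, fused to a saturated six-membered carbon ring.
The 8-membered ring has only sp² ring atoms; a planar conformation would have a fully conjugated π system of 8 electrons. But 8 = 4(2), which is 4n not 4n+2, so it is not aromatic (cyclooctatetraene) — cyclooctatetraene distorts into a non-planar tub to avoid antiaromaticity.
The 5-membered ring with two adjacent nitrogens (one N–H, one =N–) has a continuous p-orbital overlap around the ring; 2 ring double bonds (4 π electrons) plus a heteroatom lone pair (2) give 6 π electrons. That satisfies 4n+2 with n=1, so it is aromatic (pyrazole).
The 6-membered ring is planar and fully conjugated; 3 ring double bonds give 6 π electrons. Since 6 = 4n+2 (n=1), it is aromatic (benzene ring).
The second 6-membered ring has four sp³ carbons, so it is not fully conjugated — not aromatic (cyclohexane ring).
2 of the 4 rings are aromatic. Total: 2.

2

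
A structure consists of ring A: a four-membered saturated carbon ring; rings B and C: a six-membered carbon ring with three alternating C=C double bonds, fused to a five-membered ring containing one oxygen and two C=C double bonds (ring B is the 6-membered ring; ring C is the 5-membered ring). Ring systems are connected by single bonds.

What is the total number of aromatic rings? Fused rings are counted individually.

Ring A has only sp³ atoms, so it is not fully conjugated — not aromatic (cyclobutane).
Rings B and C form a fused bicyclic system (with one oxygen) with 9 sp² atoms and 10 π electrons from ring double bonds plus a heteroatom lone pair. 10 = 4(2)+2, so the system is aromatic and both rings count as aromatic (benzofuran).
Aromatic: B, C. Total: 2.

2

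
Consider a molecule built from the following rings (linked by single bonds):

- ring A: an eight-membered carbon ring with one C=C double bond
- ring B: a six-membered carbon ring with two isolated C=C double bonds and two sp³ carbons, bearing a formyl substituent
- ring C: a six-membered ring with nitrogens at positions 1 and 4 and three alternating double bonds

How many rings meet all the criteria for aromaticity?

1

Ring A has six sp³ carbons, so it is not fully conjugated — not aromatic (cyclooctene).
Ring B has two sp³ carbons, so it is not fully conjugated — not aromatic (1,4-cyclohexadiene).
Ring C has a continuous p-orbital overlap around the ring; 3 ring double bonds give 6 π electrons. That satisfies 4n+2 with n=1, so ring C is aromatic (pyrazine).
Aromatic: C. Total: 1.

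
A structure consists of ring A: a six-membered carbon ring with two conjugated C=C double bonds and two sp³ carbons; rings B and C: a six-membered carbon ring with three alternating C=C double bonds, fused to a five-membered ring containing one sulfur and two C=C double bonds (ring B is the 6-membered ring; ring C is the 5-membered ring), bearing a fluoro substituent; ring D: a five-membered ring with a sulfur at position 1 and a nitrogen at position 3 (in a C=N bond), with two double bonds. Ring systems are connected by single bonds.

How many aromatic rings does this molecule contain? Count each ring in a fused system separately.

3

Ring A has two sp³ carbons, so it is not fully conjugated — not aromatic (1,3-cyclohexadiene).
Rings B and C form a fused bicyclic system (with one sulfur) with 9 sp² atoms and 10 π electrons from ring double bonds plus a heteroatom lone pair. 10 = 4(2)+2, so the system is aromatic and both rings count as aromatic (benzothiophene).
Ring D has a continuous p-orbital overlap around the ring; 2 ring double bonds (4 π electrons) plus a heteroatom lone pair (2) give 6 π electrons. 6 = 4(1)+2, so ring D is aromatic (thiazole).
Aromatic: B, C, D. Total: 3.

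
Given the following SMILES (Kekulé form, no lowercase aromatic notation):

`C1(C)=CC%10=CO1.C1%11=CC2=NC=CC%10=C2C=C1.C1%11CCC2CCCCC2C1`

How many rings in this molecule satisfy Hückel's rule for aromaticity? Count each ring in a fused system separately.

3

The SMILES encodes a five-membered ring of four carbons and one oxygen, with two C=C double bonds; two fused six-membered rings, each with three alternating double bonds; one ring is all carbon and the other has one ring nitrogen; two fused six-membered saturated carbon rings.
The 5-membered ring with one oxygen is fully conjugated (every ring atom contributes a p orbital); 2 ring double bonds (4 π electrons) plus a heteroatom lone pair (2) give 6 π electrons. That satisfies 4n+2 with n=1, so it is aromatic (furan).
The fused 6/6-membered bicyclic (with one nitrogen) is a single π system with 10 sp² atoms and 10 π electrons from ring double bonds. 10 = 4(2)+2, so the system is aromatic and both rings count as aromatic (quinoline).
The 6-membered ring has only sp³ atoms, so it is not fully conjugated — not aromatic (cyclohexane ring).
The second 6-membered ring has only sp³ atoms, so it is not fully conjugated — not aromatic (cyclohexane ring).
3 of the 5 rings are aromatic. Total: 3.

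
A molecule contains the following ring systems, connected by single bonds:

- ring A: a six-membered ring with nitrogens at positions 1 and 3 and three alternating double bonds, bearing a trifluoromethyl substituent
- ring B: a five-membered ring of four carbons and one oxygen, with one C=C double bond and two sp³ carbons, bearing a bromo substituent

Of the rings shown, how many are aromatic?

Ring A is fully conjugated (every ring atom contributes a p orbital); 3 ring double bonds give 6 π electrons. That satisfies 4n+2 with n=1, so ring A is aromatic (pyrimidine).
Ring B has two sp³ carbons, so it is not fully conjugated — not aromatic (2,3-dihydrofuran).
Aromatic: A. Total: 1.

1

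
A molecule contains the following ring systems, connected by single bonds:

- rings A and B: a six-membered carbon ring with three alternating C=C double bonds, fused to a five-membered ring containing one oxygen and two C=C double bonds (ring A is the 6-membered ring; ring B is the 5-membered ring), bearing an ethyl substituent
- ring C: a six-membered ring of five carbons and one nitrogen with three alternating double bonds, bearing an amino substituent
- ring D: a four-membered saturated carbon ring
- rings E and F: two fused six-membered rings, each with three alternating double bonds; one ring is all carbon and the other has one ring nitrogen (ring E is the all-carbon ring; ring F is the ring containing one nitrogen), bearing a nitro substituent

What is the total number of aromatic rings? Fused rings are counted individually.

5

Rings A and B form a fused bicyclic system (with one oxygen) with 9 sp² atoms and 10 π electrons from ring double bonds plus a heteroatom lone pair. 10 = 4(2)+2, so the system is aromatic and both rings count as aromatic (benzofuran).
Ring C is planar and fully conjugated; 3 ring double bonds give 6 π electrons. 6 = 4(1)+2, so ring C is aromatic (pyridine).
Ring D has only sp³ atoms, so it is not fully conjugated — not aromatic (cyclobutane).
Rings E and F form a fused bicyclic system (with one nitrogen) with 10 sp² atoms and 10 π electrons from ring double bonds. 10 = 4(2)+2, so the system is aromatic and both rings count as aromatic (quinoline).
Aromatic: A, B, C, E, F. Total: 5.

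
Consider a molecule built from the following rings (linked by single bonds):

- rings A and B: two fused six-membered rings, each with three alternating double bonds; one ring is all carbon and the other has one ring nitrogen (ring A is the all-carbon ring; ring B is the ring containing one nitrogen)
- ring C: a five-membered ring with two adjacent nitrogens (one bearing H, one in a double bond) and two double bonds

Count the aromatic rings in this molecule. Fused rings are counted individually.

Rings A and B form a fused bicyclic system (with one nitrogen) with 10 sp² atoms and 10 π electrons from ring double bonds. 10 = 4(2)+2, so the system is aromatic and both rings count as aromatic (quinoline).
Ring C has a continuous p-orbital overlap around the ring; 2 ring double bonds (4 π electrons) plus a heteroatom lone pair (2) give 6 π electrons. That satisfies 4n+2 with n=1, so ring C is aromatic (pyrazole).
Aromatic: A, B, C. Total: 3.

3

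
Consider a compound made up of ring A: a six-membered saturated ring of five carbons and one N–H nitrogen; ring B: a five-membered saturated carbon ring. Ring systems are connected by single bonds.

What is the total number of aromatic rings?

Ring A has only sp³ atoms, so it is not fully conjugated — not aromatic (piperidine).
Ring B has only sp³ atoms, so it is not fully conjugated — not aromatic (cyclopentane).
No ring is aromatic. Total: 0.

0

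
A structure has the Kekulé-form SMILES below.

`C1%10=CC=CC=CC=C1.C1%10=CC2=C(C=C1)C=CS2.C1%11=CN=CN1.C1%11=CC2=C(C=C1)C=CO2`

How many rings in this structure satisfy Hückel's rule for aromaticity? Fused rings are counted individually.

5

The SMILES encodes an eight-membered carbon ring with four alternating C=C double bonds; a six-membered carbon ring with three alternating C=C double bonds, fused to a five-membered ring containing one sulfur and two C=C double bonds; a five-membered ring with nitrogens at positions 1 and 3 (one bearing H, one in a C=N bond) and two double bonds; a six-membered carbon ring with three alternating C=C double bonds, fused to a five-membered ring containing one oxygen and two C=C double bonds.
The 8-membered ring has only sp² ring atoms; a planar conformation would have a fully conjugated π system of 8 electrons. But 8 = 4(2), which is 4n not 4n+2, so it is not aromatic (cyclooctatetraene) — cyclooctatetraene distorts into a non-planar tub to avoid antiaromaticity.
The fused 6/5-membered bicyclic (with one sulfur) is a single π system with 9 sp² atoms and 10 π electrons from ring double bonds plus a heteroatom lone pair. 10 = 4(2)+2, so the system is aromatic and both rings count as aromatic (benzothiophene).
The 5-membered ring with two nitrogens (one N–H, one =N–) is fully conjugated (every ring atom contributes a p orbital); 2 ring double bonds (4 π electrons) plus a heteroatom lone pair (2) give 6 π electrons. That satisfies 4n+2 with n=1, so it is aromatic (imidazole).
The fused 6/5-membered bicyclic (with one oxygen) is a single π system with 9 sp² atoms and 10 π electrons from ring double bonds plus a heteroatom lone pair. 10 = 4(2)+2, so the system is aromatic and both rings count as aromatic (benzofuran).
5 of the 6 rings are aromatic. Total: 5.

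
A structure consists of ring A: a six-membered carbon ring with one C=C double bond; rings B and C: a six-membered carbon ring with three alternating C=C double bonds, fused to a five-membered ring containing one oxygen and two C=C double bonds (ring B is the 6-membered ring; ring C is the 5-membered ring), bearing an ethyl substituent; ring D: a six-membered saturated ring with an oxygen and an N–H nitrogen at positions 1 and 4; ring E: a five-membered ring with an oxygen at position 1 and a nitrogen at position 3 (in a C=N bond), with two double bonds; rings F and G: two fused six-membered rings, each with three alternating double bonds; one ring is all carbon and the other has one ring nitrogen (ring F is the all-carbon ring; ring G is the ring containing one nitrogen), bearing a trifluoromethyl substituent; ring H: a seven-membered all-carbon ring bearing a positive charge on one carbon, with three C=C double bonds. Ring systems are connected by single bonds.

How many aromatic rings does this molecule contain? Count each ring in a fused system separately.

Ring A has four sp³ carbons, so it is not fully conjugated — not aromatic (cyclohexene).
Rings B and C form a fused bicyclic system (with one oxygen) with 9 sp² atoms and 10 π electrons from ring double bonds plus a heteroatom lone pair. 10 = 4(2)+2, so the system is aromatic and both rings count as aromatic (benzofuran).
Ring D has only sp³ atoms, so it is not fully conjugated — not aromatic (morpholine).
Ring E has a continuous p-orbital overlap around the ring; 2 ring double bonds (4 π electrons) plus a heteroatom lone pair (2) give 6 π electrons. That satisfies 4n+2 with n=1, so ring E is aromatic (oxazole).
Rings F and G form a fused bicyclic system (with one nitrogen) with 10 sp² atoms and 10 π electrons from ring double bonds. 10 = 4(2)+2, so the system is aromatic and both rings count as aromatic (quinoline).
Ring H is fully conjugated (every ring atom contributes a p orbital); 3 ring double bonds (6 π electrons) plus the carbocation's empty p orbital (0, but keeps the ring conjugated) give 6 π electrons. Since 6 = 4n+2 (n=1), ring H is aromatic (tropylium cation).
Aromatic: B, C, E, F, G, H. Total: 6.

6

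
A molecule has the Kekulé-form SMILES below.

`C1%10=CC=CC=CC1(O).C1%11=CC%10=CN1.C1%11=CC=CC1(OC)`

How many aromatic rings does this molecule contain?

1

The SMILES encodes a seven-membered carbon ring with three C=C double bonds and one sp³ carbon; a five-membered ring of four carbons and one nitrogen bearing a hydrogen, with two C=C double bonds; a five-membered carbon ring with two conjugated C=C double bonds and one sp³ carbon.
The 7-membered ring has one sp³ carbon, so it is not fully conjugated — not aromatic (cycloheptatriene).
The 5-membered ring with one N–H is fully conjugated (every ring atom contributes a p orbital); 2 ring double bonds (4 π electrons) plus a heteroatom lone pair (2) give 6 π electrons. Since 6 = 4n+2 (n=1), it is aromatic (pyrrole).
The 5-membered ring has one sp³ carbon, so it is not fully conjugated — not aromatic (cyclopentadiene).
1 of the 3 rings is aromatic. Total: 1.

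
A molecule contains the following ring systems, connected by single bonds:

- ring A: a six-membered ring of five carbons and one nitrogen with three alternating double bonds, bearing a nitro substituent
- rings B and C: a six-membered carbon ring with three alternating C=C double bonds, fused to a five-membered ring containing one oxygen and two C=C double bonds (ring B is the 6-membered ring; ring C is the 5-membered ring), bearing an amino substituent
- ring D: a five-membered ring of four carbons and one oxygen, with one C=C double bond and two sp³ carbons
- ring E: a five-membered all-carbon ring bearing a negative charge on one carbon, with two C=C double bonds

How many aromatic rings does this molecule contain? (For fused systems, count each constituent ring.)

4

Ring A is planar and fully conjugated; 3 ring double bonds give 6 π electrons. That satisfies 4n+2 with n=1, so ring A is aromatic (pyridine).
Rings B and C form a fused bicyclic system (with one oxygen) with 9 sp² atoms and 10 π electrons from ring double bonds plus a heteroatom lone pair. 10 = 4(2)+2, so the system is aromatic and both rings count as aromatic (benzofuran).
Ring D has two sp³ carbons, so it is not fully conjugated — not aromatic (2,3-dihydrofuran).
Ring E is planar and fully conjugated; 2 ring double bonds (4 π electrons) plus the carbanion lone pair (2) give 6 π electrons. Since 6 = 4n+2 (n=1), ring E is aromatic (cyclopentadienyl anion).
Aromatic: A, B, C, E. Total: 4.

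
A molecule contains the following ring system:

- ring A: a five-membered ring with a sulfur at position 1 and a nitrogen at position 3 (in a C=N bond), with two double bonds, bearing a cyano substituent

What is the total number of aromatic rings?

Ring A is planar and fully conjugated; 2 ring double bonds (4 π electrons) plus a heteroatom lone pair (2) give 6 π electrons. That satisfies 4n+2 with n=1, so ring A is aromatic (thiazole).

1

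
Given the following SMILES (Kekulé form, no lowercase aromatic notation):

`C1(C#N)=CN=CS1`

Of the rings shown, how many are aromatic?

1

The SMILES encodes a five-membered ring with a sulfur at position 1 and a nitrogen at position 3 (in a C=N bond), with two double bonds.
The 5-membered ring with one sulfur and one =N– is fully conjugated (every ring atom contributes a p orbital); 2 ring double bonds (4 π electrons) plus a heteroatom lone pair (2) give 6 π electrons. That satisfies 4n+2 with n=1, so it is aromatic (thiazole).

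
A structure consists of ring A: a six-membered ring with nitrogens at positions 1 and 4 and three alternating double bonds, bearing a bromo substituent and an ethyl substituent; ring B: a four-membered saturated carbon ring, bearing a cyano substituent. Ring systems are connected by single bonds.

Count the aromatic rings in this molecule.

1

Ring A is fully conjugated (every ring atom contributes a p orbital); 3 ring double bonds give 6 π electrons. Since 6 = 4n+2 (n=1), ring A is aromatic (pyrazine).
Ring B has only sp³ atoms, so it is not fully conjugated — not aromatic (cyclobutane).
Aromatic: A. Total: 1.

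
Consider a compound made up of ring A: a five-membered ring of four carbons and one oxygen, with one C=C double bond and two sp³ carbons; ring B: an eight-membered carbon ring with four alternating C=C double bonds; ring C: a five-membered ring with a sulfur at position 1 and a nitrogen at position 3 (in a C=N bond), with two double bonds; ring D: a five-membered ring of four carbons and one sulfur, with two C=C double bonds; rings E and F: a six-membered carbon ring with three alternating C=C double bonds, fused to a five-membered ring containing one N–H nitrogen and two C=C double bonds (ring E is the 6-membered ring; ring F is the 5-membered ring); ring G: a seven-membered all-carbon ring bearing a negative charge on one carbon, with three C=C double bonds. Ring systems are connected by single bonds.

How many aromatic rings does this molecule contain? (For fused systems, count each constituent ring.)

Ring A has two sp³ carbons, so it is not fully conjugated — not aromatic (2,3-dihydrofuran).
Ring B has only sp² ring atoms; a planar conformation would have a fully conjugated π system of 8 electrons. But 8 = 4(2), which is 4n not 4n+2, so ring B is not aromatic (cyclooctatetraene) — cyclooctatetraene distorts into a non-planar tub to avoid antiaromaticity.
Ring C has a continuous p-orbital overlap around the ring; 2 ring double bonds (4 π electrons) plus a heteroatom lone pair (2) give 6 π electrons. Since 6 = 4n+2 (n=1), ring C is aromatic (thiazole).
Ring D has a continuous p-orbital overlap around the ring; 2 ring double bonds (4 π electrons) plus a heteroatom lone pair (2) give 6 π electrons. 6 = 4(1)+2, so ring D is aromatic (thiophene).
Rings E and F form a fused bicyclic system (with one N–H) with 9 sp² atoms and 10 π electrons from ring double bonds plus a heteroatom lone pair. 10 = 4(2)+2, so the system is aromatic and both rings count as aromatic (indole).
Ring G has only sp² ring atoms; a planar conformation would have a fully conjugated π system of 8 electrons. But 8 = 4(2), which is 4n not 4n+2, so ring G is not aromatic (cycloheptatrienyl anion).
Aromatic: C, D, E, F. Total: 4.

4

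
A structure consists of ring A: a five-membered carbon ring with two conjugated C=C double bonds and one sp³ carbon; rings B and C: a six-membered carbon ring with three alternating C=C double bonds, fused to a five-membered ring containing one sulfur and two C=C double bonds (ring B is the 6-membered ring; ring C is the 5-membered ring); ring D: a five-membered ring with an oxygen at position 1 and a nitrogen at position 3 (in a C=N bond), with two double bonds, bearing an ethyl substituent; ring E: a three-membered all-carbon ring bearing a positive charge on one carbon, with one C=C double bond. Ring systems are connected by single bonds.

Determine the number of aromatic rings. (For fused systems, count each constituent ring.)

Ring A has one sp³ carbon, so it is not fully conjugated — not aromatic (cyclopentadiene).
Rings B and C form a fused bicyclic system (with one sulfur) with 9 sp² atoms and 10 π electrons from ring double bonds plus a heteroatom lone pair. 10 = 4(2)+2, so the system is aromatic and both rings count as aromatic (benzothiophene).
Ring D is fully conjugated (every ring atom contributes a p orbital); 2 ring double bonds (4 π electrons) plus a heteroatom lone pair (2) give 6 π electrons. Since 6 = 4n+2 (n=1), ring D is aromatic (oxazole).
Ring E is planar and fully conjugated; 1 ring double bond (2 π electrons) plus the carbocation's empty p orbital (0, but keeps the ring conjugated) give 2 π electrons. Since 2 = 4n+2 (n=0), ring E is aromatic (cyclopropenyl cation).
Aromatic: B, C, D, E. Total: 4.

4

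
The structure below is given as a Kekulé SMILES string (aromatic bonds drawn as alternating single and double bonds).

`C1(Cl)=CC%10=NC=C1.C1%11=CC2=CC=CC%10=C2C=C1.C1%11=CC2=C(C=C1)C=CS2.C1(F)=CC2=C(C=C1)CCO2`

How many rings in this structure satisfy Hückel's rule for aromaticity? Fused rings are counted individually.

6

The SMILES encodes a six-membered ring of five carbons and one nitrogen with three alternating double bonds; two fused six-membered carbon rings, each with three alternating C=C double bonds; a six-membered carbon ring with three alternating C=C double bonds, fused to a five-membered ring containing one sulfur and two C=C double bonds; a six-membered carbon ring with three alternating C=C double bonds, fused to a five-membered ring containing one oxygen and two sp³ carbons.
The 6-membered ring with one nitrogen has a continuous p-orbital overlap around the ring; 3 ring double bonds give 6 π electrons. Since 6 = 4n+2 (n=1), it is aromatic (pyridine).
The fused 6/6-membered bicyclic is a single π system with 10 sp² atoms and 10 π electrons from ring double bonds. 10 = 4(2)+2, so the system is aromatic and both rings count as aromatic (naphthalene).
The fused 6/5-membered bicyclic (with one sulfur) is a single π system with 9 sp² atoms and 10 π electrons from ring double bonds plus a heteroatom lone pair. 10 = 4(2)+2, so the system is aromatic and both rings count as aromatic (benzothiophene).
The 6-membered ring is planar and fully conjugated; 3 ring double bonds give 6 π electrons. That satisfies 4n+2 with n=1, so it is aromatic (benzene ring).
The 5-membered ring with one oxygen has two sp³ carbons, so it is not fully conjugated — not aromatic (oxolane ring).
6 of the 7 rings are aromatic. Total: 6.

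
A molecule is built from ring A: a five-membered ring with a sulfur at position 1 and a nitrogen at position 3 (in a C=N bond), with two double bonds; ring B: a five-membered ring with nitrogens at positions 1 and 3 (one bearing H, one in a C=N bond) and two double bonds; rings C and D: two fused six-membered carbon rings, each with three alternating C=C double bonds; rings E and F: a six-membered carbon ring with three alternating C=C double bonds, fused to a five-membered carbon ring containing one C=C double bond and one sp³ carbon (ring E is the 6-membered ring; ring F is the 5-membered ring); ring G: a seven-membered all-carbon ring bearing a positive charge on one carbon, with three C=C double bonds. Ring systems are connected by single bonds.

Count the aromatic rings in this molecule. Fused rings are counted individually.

6

Ring A has a continuous p-orbital overlap around the ring; 2 ring double bonds (4 π electrons) plus a heteroatom lone pair (2) give 6 π electrons. Since 6 = 4n+2 (n=1), ring A is aromatic (thiazole).
Ring B has a continuous p-orbital overlap around the ring; 2 ring double bonds (4 π electrons) plus a heteroatom lone pair (2) give 6 π electrons. 6 = 4(1)+2, so ring B is aromatic (imidazole).
Rings C and D form a fused bicyclic system with 10 sp² atoms and 10 π electrons from ring double bonds. 10 = 4(2)+2, so the system is aromatic and both rings count as aromatic (naphthalene).
Ring E is planar and fully conjugated; 3 ring double bonds give 6 π electrons. 6 = 4(1)+2, so ring E is aromatic (benzene ring).
Ring F has one sp³ carbon, so it is not fully conjugated — not aromatic (cyclopentene ring).
Ring G has a continuous p-orbital overlap around the ring; 3 ring double bonds (6 π electrons) plus the carbocation's empty p orbital (0, but keeps the ring conjugated) give 6 π electrons. That satisfies 4n+2 with n=1, so ring G is aromatic (tropylium cation).
Aromatic: A, B, C, D, E, G. Total: 6.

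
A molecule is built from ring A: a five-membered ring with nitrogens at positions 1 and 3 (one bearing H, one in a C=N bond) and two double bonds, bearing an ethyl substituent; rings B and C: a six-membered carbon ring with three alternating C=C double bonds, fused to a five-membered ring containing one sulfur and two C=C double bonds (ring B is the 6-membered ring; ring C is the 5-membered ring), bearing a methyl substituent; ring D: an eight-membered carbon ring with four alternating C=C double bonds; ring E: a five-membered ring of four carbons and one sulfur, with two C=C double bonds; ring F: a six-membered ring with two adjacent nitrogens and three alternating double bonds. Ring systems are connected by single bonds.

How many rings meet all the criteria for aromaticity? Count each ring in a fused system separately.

5

Ring A is planar and fully conjugated; 2 ring double bonds (4 π electrons) plus a heteroatom lone pair (2) give 6 π electrons. Since 6 = 4n+2 (n=1), ring A is aromatic (imidazole).
Rings B and C form a fused bicyclic system (with one sulfur) with 9 sp² atoms and 10 π electrons from ring double bonds plus a heteroatom lone pair. 10 = 4(2)+2, so the system is aromatic and both rings count as aromatic (benzothiophene).
Ring D has only sp² ring atoms; a planar conformation would have a fully conjugated π system of 8 electrons. But 8 = 4(2), which is 4n not 4n+2, so ring D is not aromatic (cyclooctatetraene) — cyclooctatetraene distorts into a non-planar tub to avoid antiaromaticity.
Ring E is fully conjugated (every ring atom contributes a p orbital); 2 ring double bonds (4 π electrons) plus a heteroatom lone pair (2) give 6 π electrons. That satisfies 4n+2 with n=1, so ring E is aromatic (thiophene).
Ring F is fully conjugated (every ring atom contributes a p orbital); 3 ring double bonds give 6 π electrons. Since 6 = 4n+2 (n=1), ring F is aromatic (pyridazine).
Aromatic: A, B, C, E, F. Total: 5.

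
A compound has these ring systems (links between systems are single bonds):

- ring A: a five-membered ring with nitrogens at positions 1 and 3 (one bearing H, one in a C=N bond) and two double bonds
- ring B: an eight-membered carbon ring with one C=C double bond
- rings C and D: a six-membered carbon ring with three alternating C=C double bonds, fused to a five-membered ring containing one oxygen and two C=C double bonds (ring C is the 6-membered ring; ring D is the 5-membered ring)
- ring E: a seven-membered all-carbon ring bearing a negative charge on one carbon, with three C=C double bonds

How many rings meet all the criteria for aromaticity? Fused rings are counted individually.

3

Ring A is planar and fully conjugated; 2 ring double bonds (4 π electrons) plus a heteroatom lone pair (2) give 6 π electrons. Since 6 = 4n+2 (n=1), ring A is aromatic (imidazole).
Ring B has six sp³ carbons, so it is not fully conjugated — not aromatic (cyclooctene).
Rings C and D form a fused bicyclic system (with one oxygen) with 9 sp² atoms and 10 π electrons from ring double bonds plus a heteroatom lone pair. 10 = 4(2)+2, so the system is aromatic and both rings count as aromatic (benzofuran).
Ring E has only sp² ring atoms; a planar conformation would have a fully conjugated π system of 8 electrons. But 8 = 4(2), which is 4n not 4n+2, so ring E is not aromatic (cycloheptatrienyl anion).
Aromatic: A, C, D. Total: 3.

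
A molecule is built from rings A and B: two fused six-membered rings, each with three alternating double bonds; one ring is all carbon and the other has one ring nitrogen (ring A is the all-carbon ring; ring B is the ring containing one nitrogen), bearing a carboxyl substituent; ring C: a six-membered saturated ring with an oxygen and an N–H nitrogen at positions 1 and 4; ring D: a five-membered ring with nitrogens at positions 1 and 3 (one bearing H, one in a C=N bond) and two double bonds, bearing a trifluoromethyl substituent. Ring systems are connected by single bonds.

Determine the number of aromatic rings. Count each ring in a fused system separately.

Rings A and B form a fused bicyclic system (with one nitrogen) with 10 sp² atoms and 10 π electrons from ring double bonds. 10 = 4(2)+2, so the system is aromatic and both rings count as aromatic (quinoline).
Ring C has only sp³ atoms, so it is not fully conjugated — not aromatic (morpholine).
Ring D has a continuous p-orbital overlap around the ring; 2 ring double bonds (4 π electrons) plus a heteroatom lone pair (2) give 6 π electrons. That satisfies 4n+2 with n=1, so ring D is aromatic (imidazole).
Aromatic: A, B, D. Total: 3.

3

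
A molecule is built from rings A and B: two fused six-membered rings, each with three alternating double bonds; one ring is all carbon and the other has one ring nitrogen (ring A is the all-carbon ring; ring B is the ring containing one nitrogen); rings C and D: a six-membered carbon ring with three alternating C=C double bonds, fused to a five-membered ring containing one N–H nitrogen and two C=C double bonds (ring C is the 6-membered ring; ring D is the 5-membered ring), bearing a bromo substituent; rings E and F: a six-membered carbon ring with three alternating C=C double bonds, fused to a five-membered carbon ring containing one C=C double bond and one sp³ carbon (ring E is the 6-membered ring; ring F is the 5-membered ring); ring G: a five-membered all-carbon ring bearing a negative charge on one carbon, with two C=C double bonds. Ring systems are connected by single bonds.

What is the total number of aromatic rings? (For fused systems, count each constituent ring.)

Rings A and B form a fused bicyclic system (with one nitrogen) with 10 sp² atoms and 10 π electrons from ring double bonds. 10 = 4(2)+2, so the system is aromatic and both rings count as aromatic (quinoline).
Rings C and D form a fused bicyclic system (with one N–H) with 9 sp² atoms and 10 π electrons from ring double bonds plus a heteroatom lone pair. 10 = 4(2)+2, so the system is aromatic and both rings count as aromatic (indole).
Ring E is fully conjugated (every ring atom contributes a p orbital); 3 ring double bonds give 6 π electrons. Since 6 = 4n+2 (n=1), ring E is aromatic (benzene ring).
Ring F has one sp³ carbon, so it is not fully conjugated — not aromatic (cyclopentene ring).
Ring G has a continuous p-orbital overlap around the ring; 2 ring double bonds (4 π electrons) plus the carbanion lone pair (2) give 6 π electrons. Since 6 = 4n+2 (n=1), ring G is aromatic (cyclopentadienyl anion).
Aromatic: A, B, C, D, E, G. Total: 6.

6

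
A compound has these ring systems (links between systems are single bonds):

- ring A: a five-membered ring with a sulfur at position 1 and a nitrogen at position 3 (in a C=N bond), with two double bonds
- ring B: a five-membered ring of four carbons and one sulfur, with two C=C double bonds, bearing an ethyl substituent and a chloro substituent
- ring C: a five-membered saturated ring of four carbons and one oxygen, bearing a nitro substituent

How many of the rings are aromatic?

2

Ring A is planar and fully conjugated; 2 ring double bonds (4 π electrons) plus a heteroatom lone pair (2) give 6 π electrons. 6 = 4(1)+2, so ring A is aromatic (thiazole).
Ring B has a continuous p-orbital overlap around the ring; 2 ring double bonds (4 π electrons) plus a heteroatom lone pair (2) give 6 π electrons. That satisfies 4n+2 with n=1, so ring B is aromatic (thiophene).
Ring C has only sp³ atoms, so it is not fully conjugated — not aromatic (tetrahydrofuran).
Aromatic: A, B. Total: 2.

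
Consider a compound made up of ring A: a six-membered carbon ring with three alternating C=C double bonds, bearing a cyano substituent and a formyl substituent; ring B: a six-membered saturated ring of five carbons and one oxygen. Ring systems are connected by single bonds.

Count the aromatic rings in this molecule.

Ring A has a continuous p-orbital overlap around the ring; 3 ring double bonds give 6 π electrons. 6 = 4(1)+2, so ring A is aromatic (benzene).
Ring B has only sp³ atoms, so it is not fully conjugated — not aromatic (tetrahydropyran).
Aromatic: A. Total: 1.

1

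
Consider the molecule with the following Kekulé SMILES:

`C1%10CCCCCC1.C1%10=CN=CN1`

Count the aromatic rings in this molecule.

1

The SMILES encodes a seven-membered saturated carbon ring; a five-membered ring with nitrogens at positions 1 and 3 (one bearing H, one in a C=N bond) and two double bonds.
The 7-membered ring has only sp³ atoms, so it is not fully conjugated — not aromatic (cycloheptane).
The 5-membered ring with two nitrogens (one N–H, one =N–) is planar and fully conjugated; 2 ring double bonds (4 π electrons) plus a heteroatom lone pair (2) give 6 π electrons. Since 6 = 4n+2 (n=1), it is aromatic (imidazole).
1 of the 2 rings is aromatic. Total: 1.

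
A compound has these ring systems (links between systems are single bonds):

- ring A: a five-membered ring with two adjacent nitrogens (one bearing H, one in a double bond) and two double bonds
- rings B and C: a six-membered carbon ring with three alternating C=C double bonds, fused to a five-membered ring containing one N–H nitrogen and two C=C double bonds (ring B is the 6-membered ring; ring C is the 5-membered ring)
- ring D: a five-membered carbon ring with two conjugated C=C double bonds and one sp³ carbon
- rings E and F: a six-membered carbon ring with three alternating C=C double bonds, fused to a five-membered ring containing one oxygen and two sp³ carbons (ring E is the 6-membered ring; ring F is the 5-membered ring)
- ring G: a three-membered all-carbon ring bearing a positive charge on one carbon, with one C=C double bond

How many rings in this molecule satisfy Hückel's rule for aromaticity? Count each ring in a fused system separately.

Ring A is planar and fully conjugated; 2 ring double bonds (4 π electrons) plus a heteroatom lone pair (2) give 6 π electrons. That satisfies 4n+2 with n=1, so ring A is aromatic (pyrazole).
Rings B and C form a fused bicyclic system (with one N–H) with 9 sp² atoms and 10 π electrons from ring double bonds plus a heteroatom lone pair. 10 = 4(2)+2, so the system is aromatic and both rings count as aromatic (indole).
Ring D has one sp³ carbon, so it is not fully conjugated — not aromatic (cyclopentadiene).
Ring E is planar and fully conjugated; 3 ring double bonds give 6 π electrons. That satisfies 4n+2 with n=1, so ring E is aromatic (benzene ring).
Ring F has two sp³ carbons, so it is not fully conjugated — not aromatic (oxolane ring).
Ring G has a continuous p-orbital overlap around the ring; 1 ring double bond (2 π electrons) plus the carbocation's empty p orbital (0, but keeps the ring conjugated) give 2 π electrons. 2 = 4(0)+2, so ring G is aromatic (cyclopropenyl cation).
Aromatic: A, B, C, E, G. Total: 5.

5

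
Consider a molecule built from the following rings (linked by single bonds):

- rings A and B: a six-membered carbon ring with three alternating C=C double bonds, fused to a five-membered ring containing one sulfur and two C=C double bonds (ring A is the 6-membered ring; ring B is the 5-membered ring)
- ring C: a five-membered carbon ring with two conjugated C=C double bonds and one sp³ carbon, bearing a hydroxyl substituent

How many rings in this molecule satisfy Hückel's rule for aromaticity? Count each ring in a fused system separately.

Rings A and B form a fused bicyclic system (with one sulfur) with 9 sp² atoms and 10 π electrons from ring double bonds plus a heteroatom lone pair. 10 = 4(2)+2, so the system is aromatic and both rings count as aromatic (benzothiophene).
Ring C has one sp³ carbon, so it is not fully conjugated — not aromatic (cyclopentadiene).
Aromatic: A, B. Total: 2.

2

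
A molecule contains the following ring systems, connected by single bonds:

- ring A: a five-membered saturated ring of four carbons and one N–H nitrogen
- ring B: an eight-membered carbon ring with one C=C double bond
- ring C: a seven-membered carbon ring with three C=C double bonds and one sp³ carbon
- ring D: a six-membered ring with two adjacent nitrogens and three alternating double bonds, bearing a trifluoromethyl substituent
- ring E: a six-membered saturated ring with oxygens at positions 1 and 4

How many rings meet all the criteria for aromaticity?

Ring A has only sp³ atoms, so it is not fully conjugated — not aromatic (pyrrolidine).
Ring B has six sp³ carbons, so it is not fully conjugated — not aromatic (cyclooctene).
Ring C has one sp³ carbon, so it is not fully conjugated — not aromatic (cycloheptatriene).
Ring D has a continuous p-orbital overlap around the ring; 3 ring double bonds give 6 π electrons. 6 = 4(1)+2, so ring D is aromatic (pyridazine).
Ring E has only sp³ atoms, so it is not fully conjugated — not aromatic (1,4-dioxane).
Aromatic: D. Total: 1.

1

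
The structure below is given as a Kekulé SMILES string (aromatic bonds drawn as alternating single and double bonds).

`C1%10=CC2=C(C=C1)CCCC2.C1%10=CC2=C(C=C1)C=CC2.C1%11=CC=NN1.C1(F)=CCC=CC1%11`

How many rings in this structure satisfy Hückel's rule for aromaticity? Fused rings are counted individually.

3

The SMILES encodes a six-membered carbon ring with three alternating C=C double bonds, fused to a saturated six-membered carbon ring; a six-membered carbon ring with three alternating C=C double bonds, fused to a five-membered carbon ring containing one C=C double bond and one sp³ carbon; a five-membered ring with two adjacent nitrogens (one bearing H, one in a double bond) and two double bonds; a six-membered carbon ring with two isolated C=C double bonds and two sp³ carbons.
The 6-membered ring has a continuous p-orbital overlap around the ring; 3 ring double bonds give 6 π electrons. Since 6 = 4n+2 (n=1), it is aromatic (benzene ring).
The second 6-membered ring has four sp³ carbons, so it is not fully conjugated — not aromatic (cyclohexane ring).
The third 6-membered ring is planar and fully conjugated; 3 ring double bonds give 6 π electrons. 6 = 4(1)+2, so it is aromatic (benzene ring).
The 5-membered ring has one sp³ carbon, so it is not fully conjugated — not aromatic (cyclopentene ring).
The 5-membered ring with two adjacent nitrogens (one N–H, one =N–) is fully conjugated (every ring atom contributes a p orbital); 2 ring double bonds (4 π electrons) plus a heteroatom lone pair (2) give 6 π electrons. 6 = 4(1)+2, so it is aromatic (pyrazole).
The fourth 6-membered ring has two sp³ carbons, so it is not fully conjugated — not aromatic (1,4-cyclohexadiene).
3 of the 6 rings are aromatic. Total: 3.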